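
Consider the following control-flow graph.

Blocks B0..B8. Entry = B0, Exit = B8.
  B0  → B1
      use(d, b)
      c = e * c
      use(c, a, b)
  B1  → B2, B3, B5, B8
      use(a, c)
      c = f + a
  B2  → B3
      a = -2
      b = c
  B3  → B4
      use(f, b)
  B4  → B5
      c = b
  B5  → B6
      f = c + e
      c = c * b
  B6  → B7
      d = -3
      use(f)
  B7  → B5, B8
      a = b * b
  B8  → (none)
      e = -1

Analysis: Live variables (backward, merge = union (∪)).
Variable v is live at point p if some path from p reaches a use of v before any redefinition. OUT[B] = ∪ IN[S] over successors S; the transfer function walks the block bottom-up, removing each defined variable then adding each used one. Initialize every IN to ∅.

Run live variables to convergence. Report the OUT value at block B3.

Fixpoint table:
  B0:   IN={a, b, c, d, e, f}   OUT={a, b, c, e, f}
  B1:   IN={a, b, c, e, f}   OUT={b, c, e, f}
  B2:   IN={c, e, f}   OUT={b, e, f}
  B3:   IN={b, e, f}   OUT={b, e}
  B4:   IN={b, e}   OUT={b, c, e}
  B5:   IN={b, c, e}   OUT={b, c, e, f}
  B6:   IN={b, c, e, f}   OUT={b, c, e}
  B7:   IN={b, c, e}   OUT={b, c, e}
  B8:   IN={}   OUT={}

Merge at B3: OUT[B3] = IN[B4] = {b, e}

Answer: {b, e}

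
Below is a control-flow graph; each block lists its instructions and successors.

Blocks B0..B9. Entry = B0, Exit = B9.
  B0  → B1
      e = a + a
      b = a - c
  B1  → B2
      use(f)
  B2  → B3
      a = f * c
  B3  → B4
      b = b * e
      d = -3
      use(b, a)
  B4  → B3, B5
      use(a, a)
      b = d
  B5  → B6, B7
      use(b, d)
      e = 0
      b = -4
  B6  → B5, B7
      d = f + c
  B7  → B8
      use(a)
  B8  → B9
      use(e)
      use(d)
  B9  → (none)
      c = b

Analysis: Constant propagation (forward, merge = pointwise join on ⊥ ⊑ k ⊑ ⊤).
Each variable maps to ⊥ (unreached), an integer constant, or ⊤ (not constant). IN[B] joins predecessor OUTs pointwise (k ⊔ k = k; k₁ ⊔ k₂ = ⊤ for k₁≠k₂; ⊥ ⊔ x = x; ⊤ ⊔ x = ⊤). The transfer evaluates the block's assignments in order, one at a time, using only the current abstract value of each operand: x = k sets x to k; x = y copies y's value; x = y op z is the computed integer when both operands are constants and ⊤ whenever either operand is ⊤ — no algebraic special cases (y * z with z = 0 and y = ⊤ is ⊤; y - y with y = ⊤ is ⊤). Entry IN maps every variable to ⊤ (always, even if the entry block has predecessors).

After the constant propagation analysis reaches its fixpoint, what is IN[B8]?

Answer: {a: ⊤, b: -4, c: ⊤, d: ⊤, e: 0, f: ⊤}

Derivation:
Per-block solution:
  B0: | IN=(all ⊤) | OUT=(all ⊤)
  B1: | IN=(all ⊤) | OUT=(all ⊤)
  B2: | IN=(all ⊤) | OUT=(all ⊤)
  B3: | IN=(all ⊤) | OUT={d:-3; rest ⊤}
  B4: | IN={d:-3; rest ⊤} | OUT={b:-3, d:-3; rest ⊤}
  B5: | IN=(all ⊤) | OUT={b:-4, e:0; rest ⊤}
  B6: | IN={b:-4, e:0; rest ⊤} | OUT={b:-4, e:0; rest ⊤}
  B7: | IN={b:-4, e:0; rest ⊤} | OUT={b:-4, e:0; rest ⊤}
  B8: | IN={b:-4, e:0; rest ⊤} | OUT={b:-4, e:0; rest ⊤}
  B9: | IN={b:-4, e:0; rest ⊤} | OUT={b:-4, c:-4, e:0; rest ⊤}

Merge at B8: IN[B8] = OUT[B7] = {a: ⊤, b: -4, c: ⊤, d: ⊤, e: 0, f: ⊤}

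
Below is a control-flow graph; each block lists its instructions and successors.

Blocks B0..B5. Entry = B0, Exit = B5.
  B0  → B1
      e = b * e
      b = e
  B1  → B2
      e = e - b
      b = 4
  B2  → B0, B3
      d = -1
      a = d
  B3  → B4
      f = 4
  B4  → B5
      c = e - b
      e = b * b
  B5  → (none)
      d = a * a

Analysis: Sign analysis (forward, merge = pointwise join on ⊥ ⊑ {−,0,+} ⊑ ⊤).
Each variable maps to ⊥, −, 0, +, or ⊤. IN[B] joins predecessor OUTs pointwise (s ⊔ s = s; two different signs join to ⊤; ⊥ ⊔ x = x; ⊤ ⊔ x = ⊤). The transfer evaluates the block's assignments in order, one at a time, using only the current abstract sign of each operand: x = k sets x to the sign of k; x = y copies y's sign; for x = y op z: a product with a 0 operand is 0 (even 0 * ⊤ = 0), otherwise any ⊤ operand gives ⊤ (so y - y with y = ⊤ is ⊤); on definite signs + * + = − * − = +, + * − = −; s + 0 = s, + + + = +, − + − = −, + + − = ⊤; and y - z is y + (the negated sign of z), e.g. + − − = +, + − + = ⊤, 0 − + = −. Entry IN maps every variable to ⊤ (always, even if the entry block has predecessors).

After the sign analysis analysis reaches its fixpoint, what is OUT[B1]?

Fixpoint table:
  B0:  IN=(all ⊤)  OUT=(all ⊤)
  B1:  IN=(all ⊤)  OUT={b:+; rest ⊤}
  B2:  IN={b:+; rest ⊤}  OUT={a:-, b:+, d:-; rest ⊤}
  B3:  IN={a:-, b:+, d:-; rest ⊤}  OUT={a:-, b:+, d:-, f:+; rest ⊤}
  B4:  IN={a:-, b:+, d:-, f:+; rest ⊤}  OUT={a:-, b:+, d:-, e:+, f:+; rest ⊤}
  B5:  IN={a:-, b:+, d:-, e:+, f:+; rest ⊤}  OUT={a:-, b:+, d:+, e:+, f:+; rest ⊤}

Merge at B1: IN[B1] = OUT[B0] = {a: ⊤, b: ⊤, c: ⊤, d: ⊤, e: ⊤, f: ⊤}
Applying B1's transfer function to that IN value gives OUT[B1] (row B1 above).

Answer: {a: ⊤, b: +, c: ⊤, d: ⊤, e: ⊤, f: ⊤}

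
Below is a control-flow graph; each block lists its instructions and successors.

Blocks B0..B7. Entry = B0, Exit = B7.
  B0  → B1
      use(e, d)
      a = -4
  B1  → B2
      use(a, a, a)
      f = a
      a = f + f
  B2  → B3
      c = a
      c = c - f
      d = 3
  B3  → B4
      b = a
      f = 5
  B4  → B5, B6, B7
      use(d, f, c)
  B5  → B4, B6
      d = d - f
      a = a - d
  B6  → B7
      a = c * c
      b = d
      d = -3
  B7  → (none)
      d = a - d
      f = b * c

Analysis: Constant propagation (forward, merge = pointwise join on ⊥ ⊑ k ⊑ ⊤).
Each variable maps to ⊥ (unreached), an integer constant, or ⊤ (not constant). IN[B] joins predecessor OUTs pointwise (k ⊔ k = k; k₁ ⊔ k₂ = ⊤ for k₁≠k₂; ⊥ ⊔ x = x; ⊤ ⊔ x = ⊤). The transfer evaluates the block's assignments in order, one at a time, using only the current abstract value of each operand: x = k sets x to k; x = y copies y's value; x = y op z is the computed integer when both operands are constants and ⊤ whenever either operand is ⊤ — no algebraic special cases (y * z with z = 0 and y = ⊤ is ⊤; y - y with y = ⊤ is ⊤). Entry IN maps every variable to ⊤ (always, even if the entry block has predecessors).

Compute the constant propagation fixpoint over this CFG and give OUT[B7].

Fixpoint table:
  B0: | IN=(all ⊤) | OUT={a:-4; rest ⊤}
  B1: | IN={a:-4; rest ⊤} | OUT={a:-8, f:-4; rest ⊤}
  B2: | IN={a:-8, f:-4; rest ⊤} | OUT={a:-8, c:-4, d:3, f:-4; rest ⊤}
  B3: | IN={a:-8, c:-4, d:3, f:-4; rest ⊤} | OUT={a:-8, b:-8, c:-4, d:3, f:5; rest ⊤}
  B4: | IN={b:-8, c:-4, f:5; rest ⊤} | OUT={b:-8, c:-4, f:5; rest ⊤}
  B5: | IN={b:-8, c:-4, f:5; rest ⊤} | OUT={b:-8, c:-4, f:5; rest ⊤}
  B6: | IN={b:-8, c:-4, f:5; rest ⊤} | OUT={a:16, c:-4, d:-3, f:5; rest ⊤}
  B7: | IN={c:-4, f:5; rest ⊤} | OUT={c:-4; rest ⊤}

Merge at B7: IN[B7] = OUT[B4] ⊔ OUT[B6] = {a: ⊤, b: ⊤, c: -4, d: ⊤, e: ⊤, f: 5}
Applying B7's transfer function to that IN value gives OUT[B7] (row B7 above).

Answer: {a: ⊤, b: ⊤, c: -4, d: ⊤, e: ⊤, f: ⊤}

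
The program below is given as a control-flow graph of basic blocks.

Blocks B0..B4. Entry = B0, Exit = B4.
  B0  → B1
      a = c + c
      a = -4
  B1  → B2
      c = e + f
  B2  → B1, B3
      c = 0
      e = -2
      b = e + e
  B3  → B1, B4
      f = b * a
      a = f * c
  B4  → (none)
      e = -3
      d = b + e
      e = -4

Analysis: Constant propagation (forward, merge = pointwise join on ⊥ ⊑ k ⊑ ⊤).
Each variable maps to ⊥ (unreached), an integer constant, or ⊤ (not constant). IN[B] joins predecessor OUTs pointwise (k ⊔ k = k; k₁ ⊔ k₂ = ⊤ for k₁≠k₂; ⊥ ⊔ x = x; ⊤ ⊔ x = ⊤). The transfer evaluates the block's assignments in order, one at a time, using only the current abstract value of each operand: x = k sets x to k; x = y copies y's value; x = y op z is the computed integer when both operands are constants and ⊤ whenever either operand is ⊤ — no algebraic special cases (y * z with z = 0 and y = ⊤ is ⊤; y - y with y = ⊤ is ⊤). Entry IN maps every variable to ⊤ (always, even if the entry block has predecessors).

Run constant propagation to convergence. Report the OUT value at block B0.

Answer: {a: -4, b: ⊤, c: ⊤, d: ⊤, e: ⊤, f: ⊤}

Working:
Converged values:
  B0:  IN=(all ⊤)  OUT={a:-4; rest ⊤}
  B1:  IN=(all ⊤)  OUT=(all ⊤)
  B2:  IN=(all ⊤)  OUT={b:-4, c:0, e:-2; rest ⊤}
  B3:  IN={b:-4, c:0, e:-2; rest ⊤}  OUT={b:-4, c:0, e:-2; rest ⊤}
  B4:  IN={b:-4, c:0, e:-2; rest ⊤}  OUT={b:-4, c:0, d:-7, e:-4; rest ⊤}

B0 is the boundary node: IN[B0] = {a: ⊤, b: ⊤, c: ⊤, d: ⊤, e: ⊤, f: ⊤}
Applying B0's transfer function to that IN value gives OUT[B0] (row B0 above).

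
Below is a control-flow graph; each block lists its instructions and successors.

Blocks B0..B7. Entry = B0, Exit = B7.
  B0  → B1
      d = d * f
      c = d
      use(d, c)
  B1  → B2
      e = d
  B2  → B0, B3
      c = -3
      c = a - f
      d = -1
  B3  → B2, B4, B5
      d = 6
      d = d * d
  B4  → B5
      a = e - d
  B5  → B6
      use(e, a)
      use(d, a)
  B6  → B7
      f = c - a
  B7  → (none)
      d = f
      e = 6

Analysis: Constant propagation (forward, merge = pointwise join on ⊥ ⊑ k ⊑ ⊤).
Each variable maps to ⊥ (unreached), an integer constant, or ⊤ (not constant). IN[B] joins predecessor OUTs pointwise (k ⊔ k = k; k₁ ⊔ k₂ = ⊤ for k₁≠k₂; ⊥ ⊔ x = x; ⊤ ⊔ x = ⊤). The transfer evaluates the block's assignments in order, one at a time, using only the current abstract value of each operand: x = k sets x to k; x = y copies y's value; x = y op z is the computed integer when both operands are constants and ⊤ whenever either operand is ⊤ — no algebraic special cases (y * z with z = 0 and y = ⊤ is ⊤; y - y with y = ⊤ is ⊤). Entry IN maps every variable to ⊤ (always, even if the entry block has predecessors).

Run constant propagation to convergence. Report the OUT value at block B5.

Answer: {a: ⊤, b: ⊤, c: ⊤, d: 36, e: ⊤, f: ⊤}

Working:
Converged values:
  B0:  IN=(all ⊤)  OUT=(all ⊤)
  B1:  IN=(all ⊤)  OUT=(all ⊤)
  B2:  IN=(all ⊤)  OUT={d:-1; rest ⊤}
  B3:  IN={d:-1; rest ⊤}  OUT={d:36; rest ⊤}
  B4:  IN={d:36; rest ⊤}  OUT={d:36; rest ⊤}
  B5:  IN={d:36; rest ⊤}  OUT={d:36; rest ⊤}
  B6:  IN={d:36; rest ⊤}  OUT={d:36; rest ⊤}
  B7:  IN={d:36; rest ⊤}  OUT={e:6; rest ⊤}

Merge at B5: IN[B5] = OUT[B3] ⊔ OUT[B4] = {a: ⊤, b: ⊤, c: ⊤, d: 36, e: ⊤, f: ⊤}
Applying B5's transfer function to that IN value gives OUT[B5] (row B5 above).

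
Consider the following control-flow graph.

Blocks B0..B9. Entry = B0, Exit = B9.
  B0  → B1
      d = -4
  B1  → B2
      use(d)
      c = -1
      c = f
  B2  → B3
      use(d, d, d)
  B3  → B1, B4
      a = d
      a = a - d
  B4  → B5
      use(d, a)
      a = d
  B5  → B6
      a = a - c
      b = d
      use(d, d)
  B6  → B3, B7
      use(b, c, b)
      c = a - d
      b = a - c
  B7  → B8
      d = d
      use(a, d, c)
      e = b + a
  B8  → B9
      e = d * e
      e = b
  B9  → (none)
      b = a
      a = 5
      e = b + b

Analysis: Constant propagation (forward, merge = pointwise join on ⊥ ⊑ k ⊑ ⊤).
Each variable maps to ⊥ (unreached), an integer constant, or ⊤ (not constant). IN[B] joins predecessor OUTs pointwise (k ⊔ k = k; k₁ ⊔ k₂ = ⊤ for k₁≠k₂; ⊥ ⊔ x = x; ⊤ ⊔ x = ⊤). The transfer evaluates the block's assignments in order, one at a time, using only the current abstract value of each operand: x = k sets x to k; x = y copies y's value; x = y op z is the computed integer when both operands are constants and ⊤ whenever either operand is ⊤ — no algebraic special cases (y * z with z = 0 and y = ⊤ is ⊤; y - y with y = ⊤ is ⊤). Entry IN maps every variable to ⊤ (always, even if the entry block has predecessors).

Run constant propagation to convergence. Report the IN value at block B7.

Per-block solution:
  B0:   IN=(all ⊤)   OUT={d:-4; rest ⊤}
  B1:   IN={d:-4; rest ⊤}   OUT={d:-4; rest ⊤}
  B2:   IN={d:-4; rest ⊤}   OUT={d:-4; rest ⊤}
  B3:   IN={d:-4; rest ⊤}   OUT={a:0, d:-4; rest ⊤}
  B4:   IN={a:0, d:-4; rest ⊤}   OUT={a:-4, d:-4; rest ⊤}
  B5:   IN={a:-4, d:-4; rest ⊤}   OUT={b:-4, d:-4; rest ⊤}
  B6:   IN={b:-4, d:-4; rest ⊤}   OUT={d:-4; rest ⊤}
  B7:   IN={d:-4; rest ⊤}   OUT={d:-4; rest ⊤}
  B8:   IN={d:-4; rest ⊤}   OUT={d:-4; rest ⊤}
  B9:   IN={d:-4; rest ⊤}   OUT={a:5, d:-4; rest ⊤}

Merge at B7: IN[B7] = OUT[B6] = {a: ⊤, b: ⊤, c: ⊤, d: -4, e: ⊤, f: ⊤}

Answer: {a: ⊤, b: ⊤, c: ⊤, d: -4, e: ⊤, f: ⊤}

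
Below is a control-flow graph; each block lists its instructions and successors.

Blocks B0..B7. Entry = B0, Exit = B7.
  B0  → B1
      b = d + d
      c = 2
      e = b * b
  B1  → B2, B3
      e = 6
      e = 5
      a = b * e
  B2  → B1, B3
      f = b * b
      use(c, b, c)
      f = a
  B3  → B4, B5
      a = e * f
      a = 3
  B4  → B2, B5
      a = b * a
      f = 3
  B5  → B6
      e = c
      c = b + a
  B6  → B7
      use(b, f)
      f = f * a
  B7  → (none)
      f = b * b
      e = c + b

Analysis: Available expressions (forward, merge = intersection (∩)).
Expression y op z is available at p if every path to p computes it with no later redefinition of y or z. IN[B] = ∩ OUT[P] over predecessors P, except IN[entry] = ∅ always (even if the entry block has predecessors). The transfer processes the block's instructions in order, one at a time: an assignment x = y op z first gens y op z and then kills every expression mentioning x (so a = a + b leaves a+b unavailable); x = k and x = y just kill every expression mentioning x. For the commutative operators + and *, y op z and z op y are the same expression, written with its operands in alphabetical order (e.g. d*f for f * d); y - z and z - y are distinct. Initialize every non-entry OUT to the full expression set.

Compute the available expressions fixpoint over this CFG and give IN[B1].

Answer: {b*b, d+d}

Working:
Fixpoint table:
  B0:   IN={}   OUT={b*b, d+d}
  B1:   IN={b*b, d+d}   OUT={b*b, b*e, d+d}
  B2:   IN={b*b, b*e, d+d}   OUT={b*b, b*e, d+d}
  B3:   IN={b*b, b*e, d+d}   OUT={b*b, b*e, d+d, e*f}
  B4:   IN={b*b, b*e, d+d, e*f}   OUT={b*b, b*e, d+d}
  B5:   IN={b*b, b*e, d+d}   OUT={a+b, b*b, d+d}
  B6:   IN={a+b, b*b, d+d}   OUT={a+b, b*b, d+d}
  B7:   IN={a+b, b*b, d+d}   OUT={a+b, b*b, b+c, d+d}

Merge at B1: IN[B1] = OUT[B0] ∩ OUT[B2] = {b*b, d+d}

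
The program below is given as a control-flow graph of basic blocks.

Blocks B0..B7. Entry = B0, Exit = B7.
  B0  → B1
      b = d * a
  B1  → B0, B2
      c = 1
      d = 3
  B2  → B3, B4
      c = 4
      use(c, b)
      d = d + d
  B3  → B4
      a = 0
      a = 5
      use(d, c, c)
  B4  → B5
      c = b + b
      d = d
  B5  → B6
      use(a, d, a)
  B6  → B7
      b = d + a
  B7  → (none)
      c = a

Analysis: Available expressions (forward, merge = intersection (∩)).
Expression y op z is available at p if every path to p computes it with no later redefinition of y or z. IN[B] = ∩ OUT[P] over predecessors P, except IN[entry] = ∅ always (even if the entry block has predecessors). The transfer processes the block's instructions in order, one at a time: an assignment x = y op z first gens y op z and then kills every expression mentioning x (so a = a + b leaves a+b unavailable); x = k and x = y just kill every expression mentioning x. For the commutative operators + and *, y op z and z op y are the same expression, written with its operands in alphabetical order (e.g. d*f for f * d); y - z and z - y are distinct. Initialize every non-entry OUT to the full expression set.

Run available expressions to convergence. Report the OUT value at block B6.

Answer: {a+d}

Working:
Converged values:
  B0:   IN={}   OUT={a*d}
  B1:   IN={a*d}   OUT={}
  B2:   IN={}   OUT={}
  B3:   IN={}   OUT={}
  B4:   IN={}   OUT={b+b}
  B5:   IN={b+b}   OUT={b+b}
  B6:   IN={b+b}   OUT={a+d}
  B7:   IN={a+d}   OUT={a+d}

Merge at B6: IN[B6] = OUT[B5] = {b+b}
Applying B6's transfer function to that IN value gives OUT[B6] (row B6 above).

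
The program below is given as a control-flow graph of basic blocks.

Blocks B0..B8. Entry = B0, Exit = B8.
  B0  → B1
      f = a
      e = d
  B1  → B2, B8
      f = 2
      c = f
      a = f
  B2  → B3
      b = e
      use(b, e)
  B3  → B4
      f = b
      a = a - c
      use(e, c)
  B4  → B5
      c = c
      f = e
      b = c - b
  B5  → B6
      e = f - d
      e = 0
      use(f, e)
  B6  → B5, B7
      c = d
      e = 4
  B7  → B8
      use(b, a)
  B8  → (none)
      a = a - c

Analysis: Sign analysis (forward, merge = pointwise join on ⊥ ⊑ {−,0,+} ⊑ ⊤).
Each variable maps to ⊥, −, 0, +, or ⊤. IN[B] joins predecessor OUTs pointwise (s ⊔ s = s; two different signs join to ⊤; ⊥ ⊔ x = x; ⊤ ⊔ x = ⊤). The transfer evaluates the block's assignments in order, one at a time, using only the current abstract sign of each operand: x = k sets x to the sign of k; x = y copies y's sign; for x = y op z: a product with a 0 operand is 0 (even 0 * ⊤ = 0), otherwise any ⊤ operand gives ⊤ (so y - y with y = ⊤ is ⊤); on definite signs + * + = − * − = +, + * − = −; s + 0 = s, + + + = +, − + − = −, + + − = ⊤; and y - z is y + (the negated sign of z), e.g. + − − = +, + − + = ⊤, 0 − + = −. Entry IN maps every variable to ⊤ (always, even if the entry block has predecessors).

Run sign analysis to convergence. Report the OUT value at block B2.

Fixpoint table:
  B0: | IN=(all ⊤) | OUT=(all ⊤)
  B1: | IN=(all ⊤) | OUT={a:+, c:+, f:+; rest ⊤}
  B2: | IN={a:+, c:+, f:+; rest ⊤} | OUT={a:+, c:+, f:+; rest ⊤}
  B3: | IN={a:+, c:+, f:+; rest ⊤} | OUT={c:+; rest ⊤}
  B4: | IN={c:+; rest ⊤} | OUT={c:+; rest ⊤}
  B5: | IN=(all ⊤) | OUT={e:0; rest ⊤}
  B6: | IN={e:0; rest ⊤} | OUT={e:+; rest ⊤}
  B7: | IN={e:+; rest ⊤} | OUT={e:+; rest ⊤}
  B8: | IN=(all ⊤) | OUT=(all ⊤)

Merge at B2: IN[B2] = OUT[B1] = {a: +, b: ⊤, c: +, d: ⊤, e: ⊤, f: +}
Applying B2's transfer function to that IN value gives OUT[B2] (row B2 above).

Answer: {a: +, b: ⊤, c: +, d: ⊤, e: ⊤, f: +}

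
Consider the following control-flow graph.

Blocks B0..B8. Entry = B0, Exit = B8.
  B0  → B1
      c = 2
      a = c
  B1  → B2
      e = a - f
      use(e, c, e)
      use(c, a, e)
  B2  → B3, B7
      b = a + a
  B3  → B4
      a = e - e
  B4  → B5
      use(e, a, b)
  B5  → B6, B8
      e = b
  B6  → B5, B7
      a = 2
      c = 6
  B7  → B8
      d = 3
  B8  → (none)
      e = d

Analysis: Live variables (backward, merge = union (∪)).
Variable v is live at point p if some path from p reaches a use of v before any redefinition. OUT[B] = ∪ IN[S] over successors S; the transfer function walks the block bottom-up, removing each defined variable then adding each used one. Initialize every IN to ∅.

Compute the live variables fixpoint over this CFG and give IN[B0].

Converged values:
  B0: | IN={d, f} | OUT={a, c, d, f}
  B1: | IN={a, c, d, f} | OUT={a, d, e}
  B2: | IN={a, d, e} | OUT={b, d, e}
  B3: | IN={b, d, e} | OUT={a, b, d, e}
  B4: | IN={a, b, d, e} | OUT={b, d}
  B5: | IN={b, d} | OUT={b, d}
  B6: | IN={b, d} | OUT={b, d}
  B7: | IN={} | OUT={d}
  B8: | IN={d} | OUT={}

Merge at B0: OUT[B0] = IN[B1] = {a, c, d, f}
Applying B0's transfer function to that OUT value gives IN[B0] (row B0 above).

Answer: {d, f}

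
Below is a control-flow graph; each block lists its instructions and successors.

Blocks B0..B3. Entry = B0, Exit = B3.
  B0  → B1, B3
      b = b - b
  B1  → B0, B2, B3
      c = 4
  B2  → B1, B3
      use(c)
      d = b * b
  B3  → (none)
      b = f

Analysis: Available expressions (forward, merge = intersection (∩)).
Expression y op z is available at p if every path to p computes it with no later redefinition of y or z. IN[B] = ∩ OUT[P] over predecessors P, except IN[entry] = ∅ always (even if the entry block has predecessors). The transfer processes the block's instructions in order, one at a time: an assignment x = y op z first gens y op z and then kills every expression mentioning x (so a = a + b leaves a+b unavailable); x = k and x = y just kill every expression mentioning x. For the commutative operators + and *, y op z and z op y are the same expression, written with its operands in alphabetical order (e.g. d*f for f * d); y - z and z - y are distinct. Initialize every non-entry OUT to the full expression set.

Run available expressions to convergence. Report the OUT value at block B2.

Answer: {b*b}

Working:
Fixpoint table:
  B0: | IN={} | OUT={}
  B1: | IN={} | OUT={}
  B2: | IN={} | OUT={b*b}
  B3: | IN={} | OUT={}

Merge at B2: IN[B2] = OUT[B1] = {}
Applying B2's transfer function to that IN value gives OUT[B2] (row B2 above).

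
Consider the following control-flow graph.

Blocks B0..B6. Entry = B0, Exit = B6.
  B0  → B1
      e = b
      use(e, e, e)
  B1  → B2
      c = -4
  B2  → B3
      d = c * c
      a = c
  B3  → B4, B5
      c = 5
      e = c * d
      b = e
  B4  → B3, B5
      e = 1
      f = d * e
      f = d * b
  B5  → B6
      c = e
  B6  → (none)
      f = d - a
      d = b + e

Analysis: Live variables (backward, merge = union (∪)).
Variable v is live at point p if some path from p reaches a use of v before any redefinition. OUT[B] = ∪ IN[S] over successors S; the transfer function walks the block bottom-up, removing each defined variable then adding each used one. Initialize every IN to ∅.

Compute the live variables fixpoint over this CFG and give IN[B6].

Answer: {a, b, d, e}

Trace:
Converged values:
  B0: | IN={b} | OUT={}
  B1: | IN={} | OUT={c}
  B2: | IN={c} | OUT={a, d}
  B3: | IN={a, d} | OUT={a, b, d, e}
  B4: | IN={a, b, d} | OUT={a, b, d, e}
  B5: | IN={a, b, d, e} | OUT={a, b, d, e}
  B6: | IN={a, b, d, e} | OUT={}

B6 is the boundary node: OUT[B6] = {}
Applying B6's transfer function to that OUT value gives IN[B6] (row B6 above).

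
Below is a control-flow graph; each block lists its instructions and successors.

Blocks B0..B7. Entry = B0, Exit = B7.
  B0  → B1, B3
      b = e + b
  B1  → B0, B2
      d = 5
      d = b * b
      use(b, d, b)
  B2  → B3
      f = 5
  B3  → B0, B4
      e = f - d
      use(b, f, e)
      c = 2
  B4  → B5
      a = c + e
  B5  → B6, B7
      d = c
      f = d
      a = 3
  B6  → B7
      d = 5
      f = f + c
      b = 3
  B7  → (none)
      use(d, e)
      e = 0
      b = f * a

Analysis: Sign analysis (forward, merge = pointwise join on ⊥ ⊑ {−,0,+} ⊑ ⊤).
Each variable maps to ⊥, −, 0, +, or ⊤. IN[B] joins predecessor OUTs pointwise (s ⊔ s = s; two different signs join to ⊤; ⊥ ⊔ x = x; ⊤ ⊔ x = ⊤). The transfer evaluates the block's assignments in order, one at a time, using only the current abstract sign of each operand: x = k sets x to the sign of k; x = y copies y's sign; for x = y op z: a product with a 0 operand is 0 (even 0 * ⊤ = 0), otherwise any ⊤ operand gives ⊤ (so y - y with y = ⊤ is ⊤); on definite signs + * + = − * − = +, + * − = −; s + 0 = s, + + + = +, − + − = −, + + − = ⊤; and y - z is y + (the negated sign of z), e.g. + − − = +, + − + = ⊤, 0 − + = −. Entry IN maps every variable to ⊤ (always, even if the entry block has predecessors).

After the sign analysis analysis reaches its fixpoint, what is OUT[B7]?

Answer: {a: +, b: +, c: +, d: +, e: 0, f: +}

Trace:
Fixpoint table:
  B0:  IN=(all ⊤)  OUT=(all ⊤)
  B1:  IN=(all ⊤)  OUT=(all ⊤)
  B2:  IN=(all ⊤)  OUT={f:+; rest ⊤}
  B3:  IN=(all ⊤)  OUT={c:+; rest ⊤}
  B4:  IN={c:+; rest ⊤}  OUT={c:+; rest ⊤}
  B5:  IN={c:+; rest ⊤}  OUT={a:+, c:+, d:+, f:+; rest ⊤}
  B6:  IN={a:+, c:+, d:+, f:+; rest ⊤}  OUT={a:+, b:+, c:+, d:+, f:+; rest ⊤}
  B7:  IN={a:+, c:+, d:+, f:+; rest ⊤}  OUT={a:+, b:+, c:+, d:+, e:0, f:+; rest ⊤}

Merge at B7: IN[B7] = OUT[B5] ⊔ OUT[B6] = {a: +, b: ⊤, c: +, d: +, e: ⊤, f: +}
Applying B7's transfer function to that IN value gives OUT[B7] (row B7 above).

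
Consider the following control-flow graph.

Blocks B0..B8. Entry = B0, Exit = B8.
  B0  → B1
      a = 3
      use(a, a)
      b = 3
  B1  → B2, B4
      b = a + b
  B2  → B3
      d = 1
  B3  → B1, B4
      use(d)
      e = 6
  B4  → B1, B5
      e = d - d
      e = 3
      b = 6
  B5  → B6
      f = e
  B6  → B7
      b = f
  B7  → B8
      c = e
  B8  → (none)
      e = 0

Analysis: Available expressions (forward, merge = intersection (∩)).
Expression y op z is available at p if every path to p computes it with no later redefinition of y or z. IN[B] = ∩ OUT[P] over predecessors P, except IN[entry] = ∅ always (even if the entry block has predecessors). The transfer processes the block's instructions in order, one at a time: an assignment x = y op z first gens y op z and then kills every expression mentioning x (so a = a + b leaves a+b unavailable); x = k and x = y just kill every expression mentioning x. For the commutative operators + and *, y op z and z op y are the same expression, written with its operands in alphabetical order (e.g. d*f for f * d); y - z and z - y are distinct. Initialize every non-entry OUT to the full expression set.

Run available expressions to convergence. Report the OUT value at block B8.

Fixpoint table:
  B0:  IN={}  OUT={}
  B1:  IN={}  OUT={}
  B2:  IN={}  OUT={}
  B3:  IN={}  OUT={}
  B4:  IN={}  OUT={d-d}
  B5:  IN={d-d}  OUT={d-d}
  B6:  IN={d-d}  OUT={d-d}
  B7:  IN={d-d}  OUT={d-d}
  B8:  IN={d-d}  OUT={d-d}

Merge at B8: IN[B8] = OUT[B7] = {d-d}
Applying B8's transfer function to that IN value gives OUT[B8] (row B8 above).

Answer: {d-d}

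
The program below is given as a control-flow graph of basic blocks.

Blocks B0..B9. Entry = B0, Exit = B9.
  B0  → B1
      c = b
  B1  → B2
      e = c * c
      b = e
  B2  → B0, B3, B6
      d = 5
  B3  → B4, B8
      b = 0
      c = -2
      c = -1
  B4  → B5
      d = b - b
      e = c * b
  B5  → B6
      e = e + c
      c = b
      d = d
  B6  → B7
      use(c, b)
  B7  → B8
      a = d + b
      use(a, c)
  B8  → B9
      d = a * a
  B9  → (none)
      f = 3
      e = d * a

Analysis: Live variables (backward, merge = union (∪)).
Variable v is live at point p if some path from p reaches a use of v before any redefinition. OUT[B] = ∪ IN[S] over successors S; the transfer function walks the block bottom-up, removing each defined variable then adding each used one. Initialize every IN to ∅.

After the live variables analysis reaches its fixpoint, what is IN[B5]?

Answer: {b, c, d, e}

Trace:
Converged values:
  B0: | IN={a, b} | OUT={a, c}
  B1: | IN={a, c} | OUT={a, b, c}
  B2: | IN={a, b, c} | OUT={a, b, c, d}
  B3: | IN={a} | OUT={a, b, c}
  B4: | IN={b, c} | OUT={b, c, d, e}
  B5: | IN={b, c, d, e} | OUT={b, c, d}
  B6: | IN={b, c, d} | OUT={b, c, d}
  B7: | IN={b, c, d} | OUT={a}
  B8: | IN={a} | OUT={a, d}
  B9: | IN={a, d} | OUT={}

Merge at B5: OUT[B5] = IN[B6] = {b, c, d}
Applying B5's transfer function to that OUT value gives IN[B5] (row B5 above).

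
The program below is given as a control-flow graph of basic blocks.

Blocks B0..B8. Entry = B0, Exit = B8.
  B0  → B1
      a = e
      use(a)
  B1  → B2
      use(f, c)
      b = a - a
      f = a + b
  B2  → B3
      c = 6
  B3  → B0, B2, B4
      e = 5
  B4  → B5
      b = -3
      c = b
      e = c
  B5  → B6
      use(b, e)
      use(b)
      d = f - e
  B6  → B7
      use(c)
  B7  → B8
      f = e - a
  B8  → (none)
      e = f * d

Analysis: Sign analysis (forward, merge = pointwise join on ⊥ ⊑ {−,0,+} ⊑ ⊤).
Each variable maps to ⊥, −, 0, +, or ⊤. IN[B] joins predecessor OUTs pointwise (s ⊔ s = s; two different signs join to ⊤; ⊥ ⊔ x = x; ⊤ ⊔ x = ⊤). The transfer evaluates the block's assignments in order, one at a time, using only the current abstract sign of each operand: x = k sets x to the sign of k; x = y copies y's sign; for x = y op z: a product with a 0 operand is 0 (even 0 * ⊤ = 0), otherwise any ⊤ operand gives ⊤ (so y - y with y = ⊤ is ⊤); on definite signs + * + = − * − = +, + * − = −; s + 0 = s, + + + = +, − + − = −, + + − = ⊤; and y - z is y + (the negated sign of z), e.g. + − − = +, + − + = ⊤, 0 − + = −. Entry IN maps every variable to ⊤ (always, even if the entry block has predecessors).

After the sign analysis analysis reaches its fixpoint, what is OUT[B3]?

Answer: {a: ⊤, b: ⊤, c: +, d: ⊤, e: +, f: ⊤}

Derivation:
Fixpoint table:
  B0:  IN=(all ⊤)  OUT=(all ⊤)
  B1:  IN=(all ⊤)  OUT=(all ⊤)
  B2:  IN=(all ⊤)  OUT={c:+; rest ⊤}
  B3:  IN={c:+; rest ⊤}  OUT={c:+, e:+; rest ⊤}
  B4:  IN={c:+, e:+; rest ⊤}  OUT={b:-, c:-, e:-; rest ⊤}
  B5:  IN={b:-, c:-, e:-; rest ⊤}  OUT={b:-, c:-, e:-; rest ⊤}
  B6:  IN={b:-, c:-, e:-; rest ⊤}  OUT={b:-, c:-, e:-; rest ⊤}
  B7:  IN={b:-, c:-, e:-; rest ⊤}  OUT={b:-, c:-, e:-; rest ⊤}
  B8:  IN={b:-, c:-, e:-; rest ⊤}  OUT={b:-, c:-; rest ⊤}

Merge at B3: IN[B3] = OUT[B2] = {a: ⊤, b: ⊤, c: +, d: ⊤, e: ⊤, f: ⊤}
Applying B3's transfer function to that IN value gives OUT[B3] (row B3 above).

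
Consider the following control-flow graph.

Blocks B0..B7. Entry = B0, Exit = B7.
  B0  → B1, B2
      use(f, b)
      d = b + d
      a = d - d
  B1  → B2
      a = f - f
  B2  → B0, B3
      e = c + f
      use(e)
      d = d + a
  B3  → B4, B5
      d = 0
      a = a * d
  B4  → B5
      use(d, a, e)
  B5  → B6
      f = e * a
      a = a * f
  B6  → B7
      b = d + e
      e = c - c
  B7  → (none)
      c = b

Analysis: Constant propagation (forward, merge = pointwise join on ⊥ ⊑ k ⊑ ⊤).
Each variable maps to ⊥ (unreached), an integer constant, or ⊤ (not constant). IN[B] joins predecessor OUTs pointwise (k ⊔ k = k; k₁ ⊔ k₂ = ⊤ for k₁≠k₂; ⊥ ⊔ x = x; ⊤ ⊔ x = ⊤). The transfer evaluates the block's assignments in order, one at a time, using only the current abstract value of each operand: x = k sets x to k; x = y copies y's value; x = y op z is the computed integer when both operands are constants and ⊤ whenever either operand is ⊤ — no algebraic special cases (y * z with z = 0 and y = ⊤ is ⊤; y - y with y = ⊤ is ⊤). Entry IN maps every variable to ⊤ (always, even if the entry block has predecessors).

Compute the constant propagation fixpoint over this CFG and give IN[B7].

Answer: {a: ⊤, b: ⊤, c: ⊤, d: 0, e: ⊤, f: ⊤}

Working:
Per-block solution:
  B0:   IN=(all ⊤)   OUT=(all ⊤)
  B1:   IN=(all ⊤)   OUT=(all ⊤)
  B2:   IN=(all ⊤)   OUT=(all ⊤)
  B3:   IN=(all ⊤)   OUT={d:0; rest ⊤}
  B4:   IN={d:0; rest ⊤}   OUT={d:0; rest ⊤}
  B5:   IN={d:0; rest ⊤}   OUT={d:0; rest ⊤}
  B6:   IN={d:0; rest ⊤}   OUT={d:0; rest ⊤}
  B7:   IN={d:0; rest ⊤}   OUT={d:0; rest ⊤}

Merge at B7: IN[B7] = OUT[B6] = {a: ⊤, b: ⊤, c: ⊤, d: 0, e: ⊤, f: ⊤}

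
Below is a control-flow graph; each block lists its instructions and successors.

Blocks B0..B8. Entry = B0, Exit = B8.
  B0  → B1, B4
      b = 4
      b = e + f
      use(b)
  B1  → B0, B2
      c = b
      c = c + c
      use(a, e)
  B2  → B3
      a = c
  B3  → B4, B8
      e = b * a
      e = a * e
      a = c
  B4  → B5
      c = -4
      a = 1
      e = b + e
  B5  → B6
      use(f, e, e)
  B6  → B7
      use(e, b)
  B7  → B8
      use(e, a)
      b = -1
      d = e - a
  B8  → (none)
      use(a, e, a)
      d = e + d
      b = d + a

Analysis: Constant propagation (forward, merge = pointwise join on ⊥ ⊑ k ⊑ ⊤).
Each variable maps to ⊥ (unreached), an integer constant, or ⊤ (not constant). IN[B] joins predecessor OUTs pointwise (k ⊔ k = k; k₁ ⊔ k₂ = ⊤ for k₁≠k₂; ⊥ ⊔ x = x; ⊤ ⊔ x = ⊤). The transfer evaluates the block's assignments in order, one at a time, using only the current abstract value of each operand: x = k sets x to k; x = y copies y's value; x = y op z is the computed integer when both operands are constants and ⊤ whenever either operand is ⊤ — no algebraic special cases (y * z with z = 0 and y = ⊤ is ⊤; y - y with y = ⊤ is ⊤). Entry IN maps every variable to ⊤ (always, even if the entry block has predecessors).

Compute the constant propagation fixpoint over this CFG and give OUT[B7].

Answer: {a: 1, b: -1, c: -4, d: ⊤, e: ⊤, f: ⊤}

Working:
Fixpoint table:
  B0:  IN=(all ⊤)  OUT=(all ⊤)
  B1:  IN=(all ⊤)  OUT=(all ⊤)
  B2:  IN=(all ⊤)  OUT=(all ⊤)
  B3:  IN=(all ⊤)  OUT=(all ⊤)
  B4:  IN=(all ⊤)  OUT={a:1, c:-4; rest ⊤}
  B5:  IN={a:1, c:-4; rest ⊤}  OUT={a:1, c:-4; rest ⊤}
  B6:  IN={a:1, c:-4; rest ⊤}  OUT={a:1, c:-4; rest ⊤}
  B7:  IN={a:1, c:-4; rest ⊤}  OUT={a:1, b:-1, c:-4; rest ⊤}
  B8:  IN=(all ⊤)  OUT=(all ⊤)

Merge at B7: IN[B7] = OUT[B6] = {a: 1, b: ⊤, c: -4, d: ⊤, e: ⊤, f: ⊤}
Applying B7's transfer function to that IN value gives OUT[B7] (row B7 above).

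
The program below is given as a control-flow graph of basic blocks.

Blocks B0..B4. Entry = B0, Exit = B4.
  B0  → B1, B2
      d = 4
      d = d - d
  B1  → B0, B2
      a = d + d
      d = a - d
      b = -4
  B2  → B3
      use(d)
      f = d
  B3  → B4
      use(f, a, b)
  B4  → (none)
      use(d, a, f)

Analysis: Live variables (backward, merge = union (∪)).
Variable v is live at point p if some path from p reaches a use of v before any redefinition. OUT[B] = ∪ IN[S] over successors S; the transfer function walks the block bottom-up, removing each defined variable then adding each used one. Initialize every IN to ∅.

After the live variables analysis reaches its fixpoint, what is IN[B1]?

Converged values:
  B0: | IN={a, b} | OUT={a, b, d}
  B1: | IN={d} | OUT={a, b, d}
  B2: | IN={a, b, d} | OUT={a, b, d, f}
  B3: | IN={a, b, d, f} | OUT={a, d, f}
  B4: | IN={a, d, f} | OUT={}

Merge at B1: OUT[B1] = IN[B0] ⊔ IN[B2] = {a, b, d}
Applying B1's transfer function to that OUT value gives IN[B1] (row B1 above).

Answer: {d}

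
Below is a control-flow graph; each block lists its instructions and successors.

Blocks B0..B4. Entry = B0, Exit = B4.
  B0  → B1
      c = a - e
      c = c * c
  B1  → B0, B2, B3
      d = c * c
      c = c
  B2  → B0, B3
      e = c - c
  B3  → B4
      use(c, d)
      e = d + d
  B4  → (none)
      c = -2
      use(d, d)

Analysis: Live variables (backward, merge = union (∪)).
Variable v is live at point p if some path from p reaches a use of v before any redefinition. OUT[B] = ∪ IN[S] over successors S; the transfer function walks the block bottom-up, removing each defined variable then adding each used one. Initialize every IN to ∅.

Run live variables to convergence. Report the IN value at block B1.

Fixpoint table:
  B0:   IN={a, e}   OUT={a, c, e}
  B1:   IN={a, c, e}   OUT={a, c, d, e}
  B2:   IN={a, c, d}   OUT={a, c, d, e}
  B3:   IN={c, d}   OUT={d}
  B4:   IN={d}   OUT={}

Merge at B1: OUT[B1] = IN[B0] ⊔ IN[B2] ⊔ IN[B3] = {a, c, d, e}
Applying B1's transfer function to that OUT value gives IN[B1] (row B1 above).

Answer: {a, c, e}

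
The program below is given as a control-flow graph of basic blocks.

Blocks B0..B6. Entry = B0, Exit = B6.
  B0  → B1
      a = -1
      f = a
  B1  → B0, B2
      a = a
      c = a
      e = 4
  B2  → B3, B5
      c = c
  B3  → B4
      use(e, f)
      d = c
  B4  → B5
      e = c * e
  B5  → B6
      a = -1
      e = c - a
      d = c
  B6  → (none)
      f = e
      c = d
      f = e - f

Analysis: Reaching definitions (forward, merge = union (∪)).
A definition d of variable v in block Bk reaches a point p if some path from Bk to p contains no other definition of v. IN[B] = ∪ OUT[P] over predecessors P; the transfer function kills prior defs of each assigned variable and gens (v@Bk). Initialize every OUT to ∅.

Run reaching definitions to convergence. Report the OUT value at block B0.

Per-block solution:
  B0: | IN={a@B1, c@B1, e@B1, f@B0} | OUT={a@B0, c@B1, e@B1, f@B0}
  B1: | IN={a@B0, c@B1, e@B1, f@B0} | OUT={a@B1, c@B1, e@B1, f@B0}
  B2: | IN={a@B1, c@B1, e@B1, f@B0} | OUT={a@B1, c@B2, e@B1, f@B0}
  B3: | IN={a@B1, c@B2, e@B1, f@B0} | OUT={a@B1, c@B2, d@B3, e@B1, f@B0}
  B4: | IN={a@B1, c@B2, d@B3, e@B1, f@B0} | OUT={a@B1, c@B2, d@B3, e@B4, f@B0}
  B5: | IN={a@B1, c@B2, d@B3, e@B1, e@B4, f@B0} | OUT={a@B5, c@B2, d@B5, e@B5, f@B0}
  B6: | IN={a@B5, c@B2, d@B5, e@B5, f@B0} | OUT={a@B5, c@B6, d@B5, e@B5, f@B6}

Merge at B0 (entry node, so the boundary value {} is joined with the incoming edge(s)): IN[B0] = {} ⊔ OUT[B1] = {a@B1, c@B1, e@B1, f@B0}
Applying B0's transfer function to that IN value gives OUT[B0] (row B0 above).

Answer: {a@B0, c@B1, e@B1, f@B0}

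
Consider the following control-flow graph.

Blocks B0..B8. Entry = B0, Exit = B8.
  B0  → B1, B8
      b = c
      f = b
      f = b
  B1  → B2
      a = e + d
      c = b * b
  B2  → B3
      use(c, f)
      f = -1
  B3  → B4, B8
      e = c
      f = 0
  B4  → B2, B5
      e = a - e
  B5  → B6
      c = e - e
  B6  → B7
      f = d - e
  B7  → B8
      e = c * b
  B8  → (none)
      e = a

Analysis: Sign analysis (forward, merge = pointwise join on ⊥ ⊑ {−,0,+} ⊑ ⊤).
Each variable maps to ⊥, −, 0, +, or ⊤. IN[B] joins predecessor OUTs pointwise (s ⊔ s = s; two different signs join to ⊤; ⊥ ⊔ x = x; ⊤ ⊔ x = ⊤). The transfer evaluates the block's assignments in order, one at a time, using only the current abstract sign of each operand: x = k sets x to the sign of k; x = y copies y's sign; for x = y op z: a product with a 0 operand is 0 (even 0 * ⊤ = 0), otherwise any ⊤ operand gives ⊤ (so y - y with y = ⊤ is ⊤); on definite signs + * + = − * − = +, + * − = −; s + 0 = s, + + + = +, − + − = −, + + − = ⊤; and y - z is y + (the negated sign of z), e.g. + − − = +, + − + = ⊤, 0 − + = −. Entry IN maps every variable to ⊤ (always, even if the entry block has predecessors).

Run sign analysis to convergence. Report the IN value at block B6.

Answer: {a: ⊤, b: ⊤, c: ⊤, d: ⊤, e: ⊤, f: 0}

Trace:
Per-block solution:
  B0: | IN=(all ⊤) | OUT=(all ⊤)
  B1: | IN=(all ⊤) | OUT=(all ⊤)
  B2: | IN=(all ⊤) | OUT={f:-; rest ⊤}
  B3: | IN={f:-; rest ⊤} | OUT={f:0; rest ⊤}
  B4: | IN={f:0; rest ⊤} | OUT={f:0; rest ⊤}
  B5: | IN={f:0; rest ⊤} | OUT={f:0; rest ⊤}
  B6: | IN={f:0; rest ⊤} | OUT=(all ⊤)
  B7: | IN=(all ⊤) | OUT=(all ⊤)
  B8: | IN=(all ⊤) | OUT=(all ⊤)

Merge at B6: IN[B6] = OUT[B5] = {a: ⊤, b: ⊤, c: ⊤, d: ⊤, e: ⊤, f: 0}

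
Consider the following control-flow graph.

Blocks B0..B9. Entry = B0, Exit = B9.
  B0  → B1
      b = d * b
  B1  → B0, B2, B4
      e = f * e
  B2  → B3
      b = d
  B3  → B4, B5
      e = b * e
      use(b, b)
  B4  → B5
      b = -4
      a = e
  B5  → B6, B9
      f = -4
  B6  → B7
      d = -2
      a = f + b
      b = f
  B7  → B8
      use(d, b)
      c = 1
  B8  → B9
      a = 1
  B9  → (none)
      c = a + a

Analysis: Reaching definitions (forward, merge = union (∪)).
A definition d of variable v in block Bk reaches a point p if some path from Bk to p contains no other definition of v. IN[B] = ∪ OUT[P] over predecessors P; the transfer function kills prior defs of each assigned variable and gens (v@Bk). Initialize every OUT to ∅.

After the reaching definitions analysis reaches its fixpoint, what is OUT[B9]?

Converged values:
  B0: | IN={b@B0, e@B1} | OUT={b@B0, e@B1}
  B1: | IN={b@B0, e@B1} | OUT={b@B0, e@B1}
  B2: | IN={b@B0, e@B1} | OUT={b@B2, e@B1}
  B3: | IN={b@B2, e@B1} | OUT={b@B2, e@B3}
  B4: | IN={b@B0, b@B2, e@B1, e@B3} | OUT={a@B4, b@B4, e@B1, e@B3}
  B5: | IN={a@B4, b@B2, b@B4, e@B1, e@B3} | OUT={a@B4, b@B2, b@B4, e@B1, e@B3, f@B5}
  B6: | IN={a@B4, b@B2, b@B4, e@B1, e@B3, f@B5} | OUT={a@B6, b@B6, d@B6, e@B1, e@B3, f@B5}
  B7: | IN={a@B6, b@B6, d@B6, e@B1, e@B3, f@B5} | OUT={a@B6, b@B6, c@B7, d@B6, e@B1, e@B3, f@B5}
  B8: | IN={a@B6, b@B6, c@B7, d@B6, e@B1, e@B3, f@B5} | OUT={a@B8, b@B6, c@B7, d@B6, e@B1, e@B3, f@B5}
  B9: | IN={a@B4, a@B8, b@B2, b@B4, b@B6, c@B7, d@B6, e@B1, e@B3, f@B5} | OUT={a@B4, a@B8, b@B2, b@B4, b@B6, c@B9, d@B6, e@B1, e@B3, f@B5}

Merge at B9: IN[B9] = OUT[B5] ⊔ OUT[B8] = {a@B4, a@B8, b@B2, b@B4, b@B6, c@B7, d@B6, e@B1, e@B3, f@B5}
Applying B9's transfer function to that IN value gives OUT[B9] (row B9 above).

Answer: {a@B4, a@B8, b@B2, b@B4, b@B6, c@B9, d@B6, e@B1, e@B3, f@B5}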